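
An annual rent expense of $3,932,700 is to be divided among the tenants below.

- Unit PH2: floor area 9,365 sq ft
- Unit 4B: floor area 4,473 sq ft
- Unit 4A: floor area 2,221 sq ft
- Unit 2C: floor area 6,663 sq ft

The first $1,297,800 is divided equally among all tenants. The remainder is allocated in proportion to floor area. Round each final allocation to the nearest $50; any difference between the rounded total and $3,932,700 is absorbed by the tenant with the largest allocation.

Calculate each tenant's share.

$1,297,800 shared equally gives $324,450 per tenant.
Remainder $2,634,900 by floor area (total 22,722): Unit PH2 1,085,988.84 → $1,086,000; Unit 4B 518,700.28 → $518,700; Unit 4A 257,552.72 → $257,550; Unit 2C 772,658.16 → $772,650.
Totals: Unit PH2 $324,450 + $1,086,000 = $1,410,450; Unit 4B $324,450 + $518,700 = $843,150; Unit 4A $324,450 + $257,550 = $582,000; Unit 2C $324,450 + $772,650 = $1,097,100.

Unit PH2: $1,410,450 | Unit 4B: $843,150 | Unit 4A: $582,000 | Unit 2C: $1,097,100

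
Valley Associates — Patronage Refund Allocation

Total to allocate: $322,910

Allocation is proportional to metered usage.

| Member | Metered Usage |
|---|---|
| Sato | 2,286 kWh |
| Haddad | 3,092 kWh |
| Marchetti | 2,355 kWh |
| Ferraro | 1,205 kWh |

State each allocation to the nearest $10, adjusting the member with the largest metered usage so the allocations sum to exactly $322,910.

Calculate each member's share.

Total metered usage = 2,286 + 3,092 + 2,355 + 1,205 = 8,938.
Proportional shares: Sato 82,588.08; Haddad 111,707.06; Marchetti 85,080.90; Ferraro 43,533.96.
Rounded to nearest $10: Sato $82,590; Haddad $111,710; Marchetti $85,080; Ferraro $43,530. Sum = $322,910.
Sum already equals the total — no adjustment.

Sato: $82,590 · Haddad: $111,710 · Marchetti: $85,080 · Ferraro: $43,530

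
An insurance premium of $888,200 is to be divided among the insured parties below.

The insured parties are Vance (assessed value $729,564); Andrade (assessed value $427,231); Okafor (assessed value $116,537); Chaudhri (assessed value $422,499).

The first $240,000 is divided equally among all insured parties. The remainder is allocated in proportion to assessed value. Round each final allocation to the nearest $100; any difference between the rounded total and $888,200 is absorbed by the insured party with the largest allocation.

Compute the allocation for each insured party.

$240,000 shared equally gives $60,000 per insured party.
Remainder $648,200 by assessed value (total 1,695,831): Vance 278,862.33 → $278,900; Andrade 163,301.14 → $163,300; Okafor 44,544.11 → $44,500; Chaudhri 161,492.42 → $161,500.
Totals: Vance $60,000 + $278,900 = $338,900; Andrade $60,000 + $163,300 = $223,300; Okafor $60,000 + $44,500 = $104,500; Chaudhri $60,000 + $161,500 = $221,500.

Vance: $338,900; Andrade: $223,300; Okafor: $104,500; Chaudhri: $221,500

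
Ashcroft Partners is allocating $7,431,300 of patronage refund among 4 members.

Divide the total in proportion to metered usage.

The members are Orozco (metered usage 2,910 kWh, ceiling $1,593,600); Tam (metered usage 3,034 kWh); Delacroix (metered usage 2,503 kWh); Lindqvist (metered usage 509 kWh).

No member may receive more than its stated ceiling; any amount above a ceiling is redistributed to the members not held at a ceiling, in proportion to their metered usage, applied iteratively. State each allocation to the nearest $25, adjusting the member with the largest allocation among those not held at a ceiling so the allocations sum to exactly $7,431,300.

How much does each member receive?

Orozco: $1,593,600 | Tam: $2,929,450 | Delacroix: $2,416,775 | Lindqvist: $491,475

Metered usage total: 8,956.
Pro-rata shares before constraints: Orozco 2,414,591.67; Tam 2,517,481.49; Delacroix 2,076,880.74; Lindqvist 422,346.10.
Cap binds for Orozco ($1,593,600); residual $5,837,700 reallocated over remaining metered usage 6,046.
Shares after redistribution: Tam 2,929,471.02 → $2,929,475; Delacroix 2,416,765.32 → $2,416,775; Lindqvist 491,463.66 → $491,475.
Rounding difference −$25 applied to Tam → $2,929,450.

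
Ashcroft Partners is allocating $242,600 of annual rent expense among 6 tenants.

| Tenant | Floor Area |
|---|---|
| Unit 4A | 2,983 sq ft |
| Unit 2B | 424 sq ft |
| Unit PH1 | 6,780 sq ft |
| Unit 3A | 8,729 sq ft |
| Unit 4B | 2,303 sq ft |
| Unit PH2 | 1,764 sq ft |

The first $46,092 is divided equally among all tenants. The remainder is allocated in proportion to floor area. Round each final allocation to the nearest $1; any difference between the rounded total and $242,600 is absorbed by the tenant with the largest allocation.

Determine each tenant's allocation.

Equal tier: $46,092 ÷ 6 = $7,682 apiece.
Remainder $196,508 by floor area (total 22,983): Unit 4A 25,505.08 → $25,505; Unit 2B 3,625.26 → $3,625; Unit PH1 57,969.99 → $57,970; Unit 3A 74,634.22 → $74,634; Unit 4B 19,690.99 → $19,691; Unit PH2 15,082.46 → $15,082.
Rounding difference +$1 on remainder applied to Unit 3A.
Totals: Unit 4A $7,682 + $25,505 = $33,187; Unit 2B $7,682 + $3,625 = $11,307; Unit PH1 $7,682 + $57,970 = $65,652; Unit 3A $7,682 + $74,635 = $82,317; Unit 4B $7,682 + $19,691 = $27,373; Unit PH2 $7,682 + $15,082 = $22,764.

Unit 4A: $33,187; Unit 2B: $11,307; Unit PH1: $65,652; Unit 3A: $82,317; Unit 4B: $27,373; Unit PH2: $22,764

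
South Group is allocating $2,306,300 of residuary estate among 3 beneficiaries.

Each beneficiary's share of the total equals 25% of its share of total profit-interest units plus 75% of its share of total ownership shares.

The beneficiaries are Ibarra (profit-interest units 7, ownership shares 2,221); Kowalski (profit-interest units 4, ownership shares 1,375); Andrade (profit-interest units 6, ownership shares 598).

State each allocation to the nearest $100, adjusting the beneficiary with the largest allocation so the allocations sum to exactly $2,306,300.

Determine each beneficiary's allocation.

Profit-interest units total 17; ownership shares total 4,194.
Composite weights (25% profit-interest units + 75% ownership shares): Ibarra 0.5001; Kowalski 0.3047; Andrade 0.1952.
Unrounded shares: Ibarra 1,153,416.87; Kowalski 702,753.85; Andrade 450,129.28.
At nearest $100: Ibarra $1,153,400; Kowalski $702,800; Andrade $450,100. Sum = $2,306,300.
No rounding difference to absorb.

Ibarra: $1,153,400; Kowalski: $702,800; Andrade: $450,100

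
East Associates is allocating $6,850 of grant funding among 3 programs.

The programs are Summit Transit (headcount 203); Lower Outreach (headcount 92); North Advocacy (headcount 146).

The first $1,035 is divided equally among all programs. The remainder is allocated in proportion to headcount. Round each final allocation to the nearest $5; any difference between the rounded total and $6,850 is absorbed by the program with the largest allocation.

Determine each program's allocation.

$1,035 shared equally gives $345 per program.
Remainder $5,815 by headcount (total 441): Summit Transit 2,676.75 → $2,675; Lower Outreach 1,213.11 → $1,215; North Advocacy 1,925.15 → $1,925.
Totals: Summit Transit $345 + $2,675 = $3,020; Lower Outreach $345 + $1,215 = $1,560; North Advocacy $345 + $1,925 = $2,270.

Summit Transit: $3,020; Lower Outreach: $1,560; North Advocacy: $2,270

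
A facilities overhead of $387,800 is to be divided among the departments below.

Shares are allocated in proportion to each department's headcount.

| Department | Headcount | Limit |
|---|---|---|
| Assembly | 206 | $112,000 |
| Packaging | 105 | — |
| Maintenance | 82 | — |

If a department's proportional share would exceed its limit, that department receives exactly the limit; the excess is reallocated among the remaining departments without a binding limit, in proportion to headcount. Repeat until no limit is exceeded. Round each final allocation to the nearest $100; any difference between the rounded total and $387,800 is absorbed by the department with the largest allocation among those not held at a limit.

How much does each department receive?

Headcount total: 393.
Proportional shares (ignoring caps): Assembly 203,274.30; Packaging 103,610.69; Maintenance 80,915.01.
Cap binds for Assembly ($112,000); residual $275,800 reallocated over remaining headcount 187.
Shares after redistribution: Packaging 154,860.96 → $154,900; Maintenance 120,939.04 → $120,900.

Assembly: $112,000 · Packaging: $154,900 · Maintenance: $120,900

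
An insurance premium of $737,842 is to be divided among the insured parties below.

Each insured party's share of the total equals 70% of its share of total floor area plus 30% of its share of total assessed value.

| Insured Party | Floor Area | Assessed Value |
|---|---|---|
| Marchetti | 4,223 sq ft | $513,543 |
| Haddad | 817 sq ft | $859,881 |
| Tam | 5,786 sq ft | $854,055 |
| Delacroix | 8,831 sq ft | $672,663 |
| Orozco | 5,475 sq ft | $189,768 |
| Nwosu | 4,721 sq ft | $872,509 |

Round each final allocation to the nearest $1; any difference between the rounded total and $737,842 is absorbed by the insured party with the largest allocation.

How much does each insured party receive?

Totals — floor area 29,853, assessed value 3,962,419.
Blended shares (70% floor area + 30% assessed value): Marchetti 0.1379; Haddad 0.0843; Tam 0.2003; Delacroix 0.2580; Orozco 0.1427; Nwosu 0.1768.
Proportional shares: Marchetti 101,750.55; Haddad 62,170.52; Tam 147,814.17; Delacroix 190,362.89; Orozco 105,324.47; Nwosu 130,419.41.
At nearest $1: Marchetti $101,751; Haddad $62,171; Tam $147,814; Delacroix $190,363; Orozco $105,324; Nwosu $130,419. Sum = $737,842.
Rounded total matches; no reconciliation needed.

Marchetti: $101,751; Haddad: $62,171; Tam: $147,814; Delacroix: $190,363; Orozco: $105,324; Nwosu: $130,419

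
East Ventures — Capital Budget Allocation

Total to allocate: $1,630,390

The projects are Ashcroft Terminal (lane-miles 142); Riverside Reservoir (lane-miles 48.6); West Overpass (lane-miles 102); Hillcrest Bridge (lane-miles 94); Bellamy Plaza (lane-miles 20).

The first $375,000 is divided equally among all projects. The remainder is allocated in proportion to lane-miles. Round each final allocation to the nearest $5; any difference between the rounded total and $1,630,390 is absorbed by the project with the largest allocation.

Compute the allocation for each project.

$375,000 shared equally gives $75,000 per project.
Remainder $1,255,390 by lane-miles (total 406.6): Ashcroft Terminal 438,429.37 → $438,430; Riverside Reservoir 150,053.99 → $150,055; West Overpass 314,928.14 → $314,930; Hillcrest Bridge 290,227.89 → $290,230; Bellamy Plaza 61,750.61 → $61,750.
Rounding difference −$5 on remainder applied to Ashcroft Terminal.
Totals: Ashcroft Terminal $75,000 + $438,425 = $513,425; Riverside Reservoir $75,000 + $150,055 = $225,055; West Overpass $75,000 + $314,930 = $389,930; Hillcrest Bridge $75,000 + $290,230 = $365,230; Bellamy Plaza $75,000 + $61,750 = $136,750.

Ashcroft Terminal: $513,425; Riverside Reservoir: $225,055; West Overpass: $389,930; Hillcrest Bridge: $365,230; Bellamy Plaza: $136,750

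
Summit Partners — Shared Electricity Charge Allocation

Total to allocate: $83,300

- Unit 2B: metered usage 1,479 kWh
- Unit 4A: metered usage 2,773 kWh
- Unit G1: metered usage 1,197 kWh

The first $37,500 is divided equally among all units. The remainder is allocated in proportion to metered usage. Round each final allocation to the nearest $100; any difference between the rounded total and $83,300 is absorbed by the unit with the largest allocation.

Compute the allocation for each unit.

Unit 2B: $24,900 · Unit 4A: $35,800 · Unit G1: $22,600

$37,500 shared equally gives $12,500 per unit.
Remainder $45,800 by metered usage (total 5,449): Unit 2B 12,431.31 → $12,400; Unit 4A 23,307.65 → $23,300; Unit G1 10,061.04 → $10,100.
Totals: Unit 2B $12,500 + $12,400 = $24,900; Unit 4A $12,500 + $23,300 = $35,800; Unit G1 $12,500 + $10,100 = $22,600.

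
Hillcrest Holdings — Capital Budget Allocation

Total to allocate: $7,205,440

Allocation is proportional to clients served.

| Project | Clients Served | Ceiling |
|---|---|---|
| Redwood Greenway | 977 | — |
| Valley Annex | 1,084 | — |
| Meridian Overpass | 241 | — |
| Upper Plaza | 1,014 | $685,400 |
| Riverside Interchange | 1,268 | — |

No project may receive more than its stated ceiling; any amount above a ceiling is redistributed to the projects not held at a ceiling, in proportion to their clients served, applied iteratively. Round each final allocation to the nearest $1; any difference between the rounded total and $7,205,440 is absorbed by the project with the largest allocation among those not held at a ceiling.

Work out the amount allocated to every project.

Redwood Greenway: $1,784,336 · Valley Annex: $1,979,754 · Meridian Overpass: $440,148 · Upper Plaza: $685,400 · Riverside Interchange: $2,315,802

Total clients served = 4,584.
Proportional shares (ignoring caps): Redwood Greenway 1,535,714.42; Valley Annex 1,703,904.22; Meridian Overpass 378,820.03; Upper Plaza 1,593,873.51; Riverside Interchange 1,993,127.82.
Cap binds for Upper Plaza ($685,400); remaining pool $6,520,040 reallocated over remaining clients served 3,570.
Redistributed shares: Redwood Greenway 1,784,335.88 → $1,784,336; Valley Annex 1,979,754.44 → $1,979,754; Meridian Overpass 440,148.36 → $440,148; Riverside Interchange 2,315,801.32 → $2,315,801.
Rounding difference +$1 applied to Riverside Interchange → $2,315,802.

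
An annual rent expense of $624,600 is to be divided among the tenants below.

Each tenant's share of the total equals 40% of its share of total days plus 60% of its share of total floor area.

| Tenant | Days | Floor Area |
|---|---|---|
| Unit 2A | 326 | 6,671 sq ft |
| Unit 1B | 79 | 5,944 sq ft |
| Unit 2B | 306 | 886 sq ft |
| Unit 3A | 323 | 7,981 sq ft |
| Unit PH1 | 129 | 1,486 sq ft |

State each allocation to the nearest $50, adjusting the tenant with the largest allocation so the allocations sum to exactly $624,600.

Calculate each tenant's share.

Totals — days 1,163, floor area 22,968.
Blended shares (40% days + 60% floor area): Unit 2A 0.2864; Unit 1B 0.1824; Unit 2B 0.1284; Unit 3A 0.3196; Unit PH1 0.0832.
Proportional shares: Unit 2A 178,880.67; Unit 1B 113,957.03; Unit 2B 80,192.58; Unit 3A 199,610.97; Unit PH1 51,958.75.
Rounded to nearest $50: Unit 2A $178,900; Unit 1B $113,950; Unit 2B $80,200; Unit 3A $199,600; Unit PH1 $51,950. Sum = $624,600.
Rounded total matches; no reconciliation needed.

Unit 2A: $178,900 · Unit 1B: $113,950 · Unit 2B: $80,200 · Unit 3A: $199,600 · Unit PH1: $51,950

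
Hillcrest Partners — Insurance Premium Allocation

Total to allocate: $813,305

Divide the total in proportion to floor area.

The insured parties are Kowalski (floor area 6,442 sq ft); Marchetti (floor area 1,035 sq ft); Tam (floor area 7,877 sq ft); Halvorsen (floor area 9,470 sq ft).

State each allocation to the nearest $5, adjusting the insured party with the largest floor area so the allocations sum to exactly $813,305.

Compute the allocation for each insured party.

Kowalski: $211,060 | Marchetti: $33,910 | Tam: $258,075 | Halvorsen: $310,260

Sum of floor area: 6,442 + 1,035 + 7,877 + 9,470 = 24,824.
Proportional shares: Kowalski 211,058.28; Marchetti 33,909.55; Tam 258,072.97; Halvorsen 310,264.19.
Rounded to nearest $5: Kowalski $211,060; Marchetti $33,910; Tam $258,075; Halvorsen $310,265. Sum = $813,310.
Difference $813,305 − $813,310 = −$5 applied to largest floor area (Halvorsen): Halvorsen becomes $310,260.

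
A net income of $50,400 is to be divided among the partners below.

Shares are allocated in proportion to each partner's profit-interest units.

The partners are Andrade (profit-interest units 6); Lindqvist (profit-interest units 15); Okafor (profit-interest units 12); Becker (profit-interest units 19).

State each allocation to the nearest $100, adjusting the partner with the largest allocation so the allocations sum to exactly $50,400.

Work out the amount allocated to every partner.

Andrade: $5,800; Lindqvist: $14,500; Okafor: $11,600; Becker: $18,500

Profit-interest units total: 52.
Pro-rata amounts: Andrade 6/52 × $50,400 = 5,815.38; Lindqvist 15/52 × $50,400 = 14,538.46; Okafor 12/52 × $50,400 = 11,630.77; Becker 19/52 × $50,400 = 18,415.38.
At nearest $100: Andrade $5,800; Lindqvist $14,500; Okafor $11,600; Becker $18,400. Sum = $50,300.
Difference $50,400 − $50,300 = +$100 applied to largest allocation (Becker): Becker becomes $18,500.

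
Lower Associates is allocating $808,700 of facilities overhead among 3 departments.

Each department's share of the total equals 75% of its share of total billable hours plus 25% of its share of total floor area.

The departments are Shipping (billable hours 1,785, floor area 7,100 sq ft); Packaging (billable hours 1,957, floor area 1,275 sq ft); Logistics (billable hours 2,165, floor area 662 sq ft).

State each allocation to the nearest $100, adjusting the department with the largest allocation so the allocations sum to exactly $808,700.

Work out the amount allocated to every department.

Billable hours total 5,907; floor area total 9,037.
Blended shares (75% billable hours + 25% floor area): Shipping 0.4231; Packaging 0.2837; Logistics 0.2932.
Pro-rata amounts: Shipping 342,122.66; Packaging 229,467.04; Logistics 237,110.30.
At nearest $100: Shipping $342,100; Packaging $229,500; Logistics $237,100. Sum = $808,700.
Sum already equals the total — no adjustment.

Shipping: $342,100 · Packaging: $229,500 · Logistics: $237,100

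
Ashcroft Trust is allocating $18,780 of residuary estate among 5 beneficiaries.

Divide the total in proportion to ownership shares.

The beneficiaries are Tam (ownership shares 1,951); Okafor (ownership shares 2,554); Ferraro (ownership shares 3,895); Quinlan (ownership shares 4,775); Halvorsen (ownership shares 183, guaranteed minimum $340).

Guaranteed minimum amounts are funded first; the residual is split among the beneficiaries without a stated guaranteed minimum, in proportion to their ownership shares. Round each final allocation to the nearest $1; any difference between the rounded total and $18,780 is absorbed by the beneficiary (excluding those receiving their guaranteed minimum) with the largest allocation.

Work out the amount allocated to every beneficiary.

Tam: $2,731 · Okafor: $3,575 · Ferraro: $5,452 · Quinlan: $6,682 · Halvorsen: $340

Guaranteed amounts: Halvorsen $340. Residual $18,440.
Residual split over remaining ownership shares 13,175: Tam 2,730.66 → $2,731; Okafor 3,574.63 → $3,575; Ferraro 5,451.52 → $5,452; Quinlan 6,683.19 → $6,683.
Rounding difference −$1 applied to Quinlan → $6,682.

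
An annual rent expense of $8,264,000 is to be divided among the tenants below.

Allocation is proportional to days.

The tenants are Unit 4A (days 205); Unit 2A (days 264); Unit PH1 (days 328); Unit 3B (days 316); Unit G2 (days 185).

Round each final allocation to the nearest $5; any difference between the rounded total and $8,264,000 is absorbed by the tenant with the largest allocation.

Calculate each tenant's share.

Unit 4A: $1,305,175 · Unit 2A: $1,680,815 · Unit PH1: $2,088,280 · Unit 3B: $2,011,885 · Unit G2: $1,177,845

Total days = 1,298.
Raw shares: Unit 4A 205/1,298 × $8,264,000 = 1,305,177.20; Unit 2A 264/1,298 × $8,264,000 = 1,680,813.56; Unit PH1 328/1,298 × $8,264,000 = 2,088,283.51; Unit 3B 316/1,298 × $8,264,000 = 2,011,882.90; Unit G2 185/1,298 × $8,264,000 = 1,177,842.84.
After rounding ($5): Unit 4A $1,305,175; Unit 2A $1,680,815; Unit PH1 $2,088,285; Unit 3B $2,011,885; Unit G2 $1,177,845. Sum = $8,264,005.
Difference $8,264,000 − $8,264,005 = −$5 applied to largest allocation (Unit PH1): Unit PH1 becomes $2,088,280.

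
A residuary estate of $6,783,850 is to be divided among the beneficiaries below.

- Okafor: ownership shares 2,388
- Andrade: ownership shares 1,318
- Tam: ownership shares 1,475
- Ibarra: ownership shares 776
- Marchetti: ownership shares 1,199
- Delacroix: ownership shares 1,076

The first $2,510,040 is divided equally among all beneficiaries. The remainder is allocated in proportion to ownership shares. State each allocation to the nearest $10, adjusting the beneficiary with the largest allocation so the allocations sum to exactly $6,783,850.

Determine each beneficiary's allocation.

Okafor: $1,658,100 | Andrade: $1,102,610 | Tam: $1,184,120 | Ibarra: $821,220 | Marchetti: $1,040,830 | Delacroix: $976,970

$2,510,040 shared equally gives $418,340 per beneficiary.
Remainder $4,273,810 by ownership shares (total 8,232): Okafor 1,239,778.70 → $1,239,780; Andrade 684,266.47 → $684,270; Tam 765,776.21 → $765,780; Ibarra 402,876.16 → $402,880; Marchetti 622,485.20 → $622,490; Delacroix 558,627.25 → $558,630.
Rounding difference −$20 on remainder applied to Okafor.
Totals: Okafor $418,340 + $1,239,760 = $1,658,100; Andrade $418,340 + $684,270 = $1,102,610; Tam $418,340 + $765,780 = $1,184,120; Ibarra $418,340 + $402,880 = $821,220; Marchetti $418,340 + $622,490 = $1,040,830; Delacroix $418,340 + $558,630 = $976,970.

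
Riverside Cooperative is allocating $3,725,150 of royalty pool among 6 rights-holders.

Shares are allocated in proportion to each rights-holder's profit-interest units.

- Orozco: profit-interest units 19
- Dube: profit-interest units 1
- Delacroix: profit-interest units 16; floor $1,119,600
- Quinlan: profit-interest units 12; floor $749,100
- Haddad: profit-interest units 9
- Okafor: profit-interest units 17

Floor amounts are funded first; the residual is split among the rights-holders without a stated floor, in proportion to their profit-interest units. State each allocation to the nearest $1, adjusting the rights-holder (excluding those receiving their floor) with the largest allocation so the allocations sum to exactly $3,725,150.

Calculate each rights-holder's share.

Orozco: $766,795; Dube: $40,358; Delacroix: $1,119,600; Quinlan: $749,100; Haddad: $363,218; Okafor: $686,079

Minimums first: Delacroix $1,119,600; Quinlan $749,100. Remaining pool $1,856,450.
Remaining pool split over remaining profit-interest units 46: Orozco 766,794.57 → $766,795; Dube 40,357.61 → $40,358; Haddad 363,218.48 → $363,218; Okafor 686,079.35 → $686,079.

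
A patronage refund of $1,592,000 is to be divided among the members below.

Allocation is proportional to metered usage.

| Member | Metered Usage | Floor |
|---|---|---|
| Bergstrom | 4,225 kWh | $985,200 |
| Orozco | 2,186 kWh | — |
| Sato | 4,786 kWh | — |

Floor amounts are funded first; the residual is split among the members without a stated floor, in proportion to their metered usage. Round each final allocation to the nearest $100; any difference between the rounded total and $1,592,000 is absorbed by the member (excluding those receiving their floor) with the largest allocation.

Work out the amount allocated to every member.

Bergstrom: $985,200 | Orozco: $190,300 | Sato: $416,500

Guaranteed amounts: Bergstrom $985,200. Residual $606,800.
Residual split over remaining metered usage 6,972: Orozco 190,256.00 → $190,300; Sato 416,544.00 → $416,500.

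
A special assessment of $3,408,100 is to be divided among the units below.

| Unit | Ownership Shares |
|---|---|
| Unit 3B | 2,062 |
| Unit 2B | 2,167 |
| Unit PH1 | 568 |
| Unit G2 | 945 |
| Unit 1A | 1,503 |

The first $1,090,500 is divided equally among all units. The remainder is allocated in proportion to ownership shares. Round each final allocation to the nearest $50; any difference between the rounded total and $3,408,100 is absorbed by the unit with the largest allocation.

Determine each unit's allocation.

Unit 3B: $877,700 · Unit 2B: $911,300 · Unit PH1: $399,800 · Unit G2: $520,400 · Unit 1A: $698,900

$1,090,500 shared equally gives $218,100 per unit.
Remainder $2,317,600 by ownership shares (total 7,245): Unit 3B 659,612.31 → $659,600; Unit 2B 693,200.72 → $693,200; Unit PH1 181,697.28 → $181,700; Unit G2 302,295.65 → $302,300; Unit 1A 480,794.04 → $480,800.
Totals: Unit 3B $218,100 + $659,600 = $877,700; Unit 2B $218,100 + $693,200 = $911,300; Unit PH1 $218,100 + $181,700 = $399,800; Unit G2 $218,100 + $302,300 = $520,400; Unit 1A $218,100 + $480,800 = $698,900.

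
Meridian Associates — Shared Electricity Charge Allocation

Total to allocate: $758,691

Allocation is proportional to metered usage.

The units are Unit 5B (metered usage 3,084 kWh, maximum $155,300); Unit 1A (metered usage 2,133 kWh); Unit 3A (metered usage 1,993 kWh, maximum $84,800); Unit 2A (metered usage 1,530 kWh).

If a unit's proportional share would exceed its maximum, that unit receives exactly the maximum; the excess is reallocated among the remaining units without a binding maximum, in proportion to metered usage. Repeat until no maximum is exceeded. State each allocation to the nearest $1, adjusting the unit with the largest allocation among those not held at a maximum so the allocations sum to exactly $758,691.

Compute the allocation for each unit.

Metered usage total: 8,740.
Proportional shares (ignoring caps): Unit 5B 267,712.02; Unit 1A 185,158.80; Unit 3A 173,005.85; Unit 2A 132,814.33.
Capped: Unit 5B ($155,300), Unit 3A ($84,800); balance $518,591 reallocated over remaining metered usage 3,663.
Remaining shares: Unit 1A 301,980.51 → $301,981; Unit 2A 216,610.49 → $216,610.

Unit 5B: $155,300 | Unit 1A: $301,981 | Unit 3A: $84,800 | Unit 2A: $216,610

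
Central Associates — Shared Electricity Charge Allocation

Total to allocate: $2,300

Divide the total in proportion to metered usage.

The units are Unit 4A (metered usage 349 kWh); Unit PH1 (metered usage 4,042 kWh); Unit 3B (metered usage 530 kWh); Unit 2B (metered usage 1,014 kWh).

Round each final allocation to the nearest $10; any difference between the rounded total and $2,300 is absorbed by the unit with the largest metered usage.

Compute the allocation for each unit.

Metered usage total: 5,935.
Pro-rata amounts: Unit 4A 349/5,935 × $2,300 = 135.25; Unit PH1 4,042/5,935 × $2,300 = 1,566.40; Unit 3B 530/5,935 × $2,300 = 205.39; Unit 2B 1,014/5,935 × $2,300 = 392.96.
After rounding ($10): Unit 4A $140; Unit PH1 $1,570; Unit 3B $210; Unit 2B $390. Sum = $2,310.
Difference $2,300 − $2,310 = −$10 applied to largest metered usage (Unit PH1): Unit PH1 becomes $1,560.

Unit 4A: $140 · Unit PH1: $1,560 · Unit 3B: $210 · Unit 2B: $390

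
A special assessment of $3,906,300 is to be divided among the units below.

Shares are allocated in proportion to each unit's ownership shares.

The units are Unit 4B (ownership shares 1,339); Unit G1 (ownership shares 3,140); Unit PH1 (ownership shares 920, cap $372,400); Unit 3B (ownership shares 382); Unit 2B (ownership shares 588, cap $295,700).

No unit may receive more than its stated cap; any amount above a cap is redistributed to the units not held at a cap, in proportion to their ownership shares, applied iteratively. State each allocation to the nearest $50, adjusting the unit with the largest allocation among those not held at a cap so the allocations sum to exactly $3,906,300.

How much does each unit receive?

Sum of ownership shares: 6,369.
Pro-rata shares before constraints: Unit 4B 821,249.13; Unit G1 1,925,856.81; Unit PH1 564,263.78; Unit 3B 234,292.13; Unit 2B 360,638.15.
Cap binds for Unit PH1 ($372,400), Unit 2B ($295,700); residual $3,238,200 reallocated over remaining ownership shares 4,861.
Redistributed shares: Unit 4B 891,987.20 → $892,000; Unit G1 2,091,739.97 → $2,091,750; Unit 3B 254,472.82 → $254,450.

Unit 4B: $892,000 | Unit G1: $2,091,750 | Unit PH1: $372,400 | Unit 3B: $254,450 | Unit 2B: $295,700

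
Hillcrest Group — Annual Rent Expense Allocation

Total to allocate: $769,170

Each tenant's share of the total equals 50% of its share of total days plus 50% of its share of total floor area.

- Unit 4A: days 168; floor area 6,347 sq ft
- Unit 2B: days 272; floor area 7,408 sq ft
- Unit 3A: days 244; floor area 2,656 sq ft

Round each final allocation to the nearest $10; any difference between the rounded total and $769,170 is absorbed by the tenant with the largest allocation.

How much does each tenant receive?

Totals — days 684, floor area 16,411.
Composite weights (50% days + 50% floor area): Unit 4A 0.3162; Unit 2B 0.4245; Unit 3A 0.2593.
Proportional shares: Unit 4A 243,198.79; Unit 2B 326,537.80; Unit 3A 199,433.40.
After rounding ($10): Unit 4A $243,200; Unit 2B $326,540; Unit 3A $199,430. Sum = $769,170.
Sum already equals the total — no adjustment.

Unit 4A: $243,200 · Unit 2B: $326,540 · Unit 3A: $199,430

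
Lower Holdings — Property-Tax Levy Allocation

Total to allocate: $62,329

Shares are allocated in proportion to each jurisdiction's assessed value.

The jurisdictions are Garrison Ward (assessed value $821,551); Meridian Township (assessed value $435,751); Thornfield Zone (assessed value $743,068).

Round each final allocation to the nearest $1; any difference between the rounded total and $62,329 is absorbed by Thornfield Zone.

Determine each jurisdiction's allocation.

Assessed value total: 2,000,370.
Raw shares: Garrison Ward 821,551/2,000,370 × $62,329 = 25,598.49; Meridian Township 435,751/2,000,370 × $62,329 = 13,577.45; Thornfield Zone 743,068/2,000,370 × $62,329 = 23,153.06.
After rounding ($1): Garrison Ward $25,598; Meridian Township $13,577; Thornfield Zone $23,153. Sum = $62,328.
Difference $62,329 − $62,328 = +$1 applied to Thornfield Zone: Thornfield Zone becomes $23,154.

Garrison Ward: $25,598 | Meridian Township: $13,577 | Thornfield Zone: $23,154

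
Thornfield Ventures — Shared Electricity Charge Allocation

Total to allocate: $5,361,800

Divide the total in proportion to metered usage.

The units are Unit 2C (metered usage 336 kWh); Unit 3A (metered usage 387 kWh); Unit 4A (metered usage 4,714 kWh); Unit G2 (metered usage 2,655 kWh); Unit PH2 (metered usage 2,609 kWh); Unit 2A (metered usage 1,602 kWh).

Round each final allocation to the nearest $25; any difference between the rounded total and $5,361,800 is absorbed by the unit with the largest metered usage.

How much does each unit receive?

Total metered usage = 12,303.
Pro-rata amounts: Unit 2C 336/12,303 × $5,361,800 = 146,432.97; Unit 3A 387/12,303 × $5,361,800 = 168,659.40; Unit 4A 4,714/12,303 × $5,361,800 = 2,054,419.67; Unit G2 2,655/12,303 × $5,361,800 = 1,157,081.93; Unit PH2 2,609/12,303 × $5,361,800 = 1,137,034.56; Unit 2A 1,602/12,303 × $5,361,800 = 698,171.47.
At nearest $25: Unit 2C $146,425; Unit 3A $168,650; Unit 4A $2,054,425; Unit G2 $1,157,075; Unit PH2 $1,137,025; Unit 2A $698,175. Sum = $5,361,775.
Difference $5,361,800 − $5,361,775 = +$25 applied to largest metered usage (Unit 4A): Unit 4A becomes $2,054,450.

Unit 2C: $146,425; Unit 3A: $168,650; Unit 4A: $2,054,450; Unit G2: $1,157,075; Unit PH2: $1,137,025; Unit 2A: $698,175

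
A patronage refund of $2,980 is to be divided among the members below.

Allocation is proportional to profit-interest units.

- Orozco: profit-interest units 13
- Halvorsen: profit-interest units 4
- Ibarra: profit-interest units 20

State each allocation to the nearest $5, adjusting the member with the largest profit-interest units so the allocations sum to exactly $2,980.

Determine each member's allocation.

Orozco: $1,045 · Halvorsen: $320 · Ibarra: $1,615

Total profit-interest units = 37.
Unrounded shares: Orozco 13/37 × $2,980 = 1,047.03; Halvorsen 4/37 × $2,980 = 322.16; Ibarra 20/37 × $2,980 = 1,610.81.
At nearest $5: Orozco $1,045; Halvorsen $320; Ibarra $1,610. Sum = $2,975.
Difference $2,980 − $2,975 = +$5 applied to largest profit-interest units (Ibarra): Ibarra becomes $1,615.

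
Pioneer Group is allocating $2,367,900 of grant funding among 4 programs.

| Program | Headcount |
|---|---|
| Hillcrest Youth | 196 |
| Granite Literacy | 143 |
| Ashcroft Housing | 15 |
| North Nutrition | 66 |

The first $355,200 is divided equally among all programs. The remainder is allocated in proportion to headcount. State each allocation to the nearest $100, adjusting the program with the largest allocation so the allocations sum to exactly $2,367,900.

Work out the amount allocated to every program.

First tranche $355,200 split equally: $88,800 each.
Remainder $2,012,700 by headcount (total 420): Hillcrest Youth 939,260.00 → $939,300; Granite Literacy 685,276.43 → $685,300; Ashcroft Housing 71,882.14 → $71,900; North Nutrition 316,281.43 → $316,300.
Rounding difference −$100 on remainder applied to Hillcrest Youth.
Totals: Hillcrest Youth $88,800 + $939,200 = $1,028,000; Granite Literacy $88,800 + $685,300 = $774,100; Ashcroft Housing $88,800 + $71,900 = $160,700; North Nutrition $88,800 + $316,300 = $405,100.

Hillcrest Youth: $1,028,000 | Granite Literacy: $774,100 | Ashcroft Housing: $160,700 | North Nutrition: $405,100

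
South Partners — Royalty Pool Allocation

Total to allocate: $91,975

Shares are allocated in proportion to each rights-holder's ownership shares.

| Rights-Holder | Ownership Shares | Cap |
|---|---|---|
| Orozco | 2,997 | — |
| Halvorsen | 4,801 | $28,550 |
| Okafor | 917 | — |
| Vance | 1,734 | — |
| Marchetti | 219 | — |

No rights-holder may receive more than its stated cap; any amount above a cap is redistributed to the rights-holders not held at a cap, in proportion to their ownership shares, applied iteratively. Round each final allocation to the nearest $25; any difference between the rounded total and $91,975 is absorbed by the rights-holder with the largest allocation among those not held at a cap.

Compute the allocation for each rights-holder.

Orozco: $32,375 · Halvorsen: $28,550 · Okafor: $9,925 · Vance: $18,750 · Marchetti: $2,375

Total ownership shares = 10,668.
Unconstrained shares: Orozco 25,838.87; Halvorsen 41,392.20; Okafor 7,905.99; Vance 14,949.82; Marchetti 1,888.13.
Capped: Halvorsen ($28,550); remaining pool $63,425 reallocated over remaining ownership shares 5,867.
Redistributed shares: Orozco 32,398.96 → $32,400; Okafor 9,913.20 → $9,925; Vance 18,745.35 → $18,750; Marchetti 2,367.49 → $2,375.
Rounding difference −$25 applied to Orozco → $32,375.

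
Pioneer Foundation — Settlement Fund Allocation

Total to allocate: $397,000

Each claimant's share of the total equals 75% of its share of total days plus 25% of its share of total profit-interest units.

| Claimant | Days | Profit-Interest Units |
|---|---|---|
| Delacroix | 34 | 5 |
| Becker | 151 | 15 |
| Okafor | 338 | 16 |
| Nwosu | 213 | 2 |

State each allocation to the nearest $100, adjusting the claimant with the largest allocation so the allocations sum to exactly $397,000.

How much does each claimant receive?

Totals — days 736, profit-interest units 38.
Blended shares (75% days + 25% profit-interest units): Delacroix 0.0675; Becker 0.2526; Okafor 0.4497; Nwosu 0.2302.
Pro-rata amounts: Delacroix 26,813.97; Becker 100,264.93; Okafor 178,527.92; Nwosu 91,393.18.
At nearest $100: Delacroix $26,800; Becker $100,300; Okafor $178,500; Nwosu $91,400. Sum = $397,000.
Rounded total matches; no reconciliation needed.

Delacroix: $26,800 | Becker: $100,300 | Okafor: $178,500 | Nwosu: $91,400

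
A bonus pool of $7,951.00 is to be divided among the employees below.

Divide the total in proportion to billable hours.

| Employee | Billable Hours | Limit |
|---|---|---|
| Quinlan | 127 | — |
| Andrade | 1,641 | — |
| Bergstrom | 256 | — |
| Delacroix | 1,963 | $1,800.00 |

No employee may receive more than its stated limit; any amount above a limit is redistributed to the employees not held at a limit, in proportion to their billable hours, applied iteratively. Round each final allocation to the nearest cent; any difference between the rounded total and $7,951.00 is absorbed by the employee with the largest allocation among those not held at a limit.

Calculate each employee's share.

Sum of billable hours: 3,987.
Proportional shares (ignoring caps): Quinlan 253.2674; Andrade 3,272.5335; Bergstrom 510.5232; Delacroix 3,914.6759.
Capped: Delacroix ($1,800.00); remaining pool $6,151.00 reallocated over remaining billable hours 2,024.
Shares after redistribution: Quinlan 385.9570 → $385.96; Andrade 4,987.0509 → $4,987.05; Bergstrom 777.9921 → $777.99.

Quinlan: $385.96 · Andrade: $4,987.05 · Bergstrom: $777.99 · Delacroix: $1,800.00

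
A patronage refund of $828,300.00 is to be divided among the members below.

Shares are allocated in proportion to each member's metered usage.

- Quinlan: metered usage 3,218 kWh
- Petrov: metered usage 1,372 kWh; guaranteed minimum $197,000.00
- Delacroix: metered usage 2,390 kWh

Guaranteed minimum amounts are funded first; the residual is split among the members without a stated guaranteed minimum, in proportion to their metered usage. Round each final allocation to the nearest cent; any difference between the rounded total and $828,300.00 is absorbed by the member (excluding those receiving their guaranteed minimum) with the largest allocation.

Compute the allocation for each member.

Quinlan: $362,254.53; Petrov: $197,000.00; Delacroix: $269,045.47

Guaranteed amounts: Petrov $197,000.00. Remaining pool $631,300.00.
Remaining pool split over remaining metered usage 5,608: Quinlan 362,254.5292 → $362,254.53; Delacroix 269,045.4708 → $269,045.47.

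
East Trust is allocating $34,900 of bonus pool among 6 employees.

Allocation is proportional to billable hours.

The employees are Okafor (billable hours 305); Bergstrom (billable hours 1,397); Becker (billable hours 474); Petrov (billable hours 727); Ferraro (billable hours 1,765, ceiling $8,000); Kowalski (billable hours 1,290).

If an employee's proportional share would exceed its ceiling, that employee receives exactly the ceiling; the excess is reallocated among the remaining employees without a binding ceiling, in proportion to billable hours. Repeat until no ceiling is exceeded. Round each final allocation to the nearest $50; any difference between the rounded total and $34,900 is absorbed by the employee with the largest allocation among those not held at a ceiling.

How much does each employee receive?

Okafor: $1,950 · Bergstrom: $8,950 · Becker: $3,050 · Petrov: $4,650 · Ferraro: $8,000 · Kowalski: $8,300

Billable hours total: 5,958.
Pro-rata shares before constraints: Okafor 1,786.59; Bergstrom 8,183.17; Becker 2,776.54; Petrov 4,258.53; Ferraro 10,338.79; Kowalski 7,556.39.
Cap binds for Ferraro ($8,000); residual $26,900 reallocated over remaining billable hours 4,193.
Remaining shares: Okafor 1,956.71 → $1,950; Bergstrom 8,962.39 → $8,950; Becker 3,040.93 → $3,050; Petrov 4,664.04 → $4,650; Kowalski 8,275.94 → $8,300.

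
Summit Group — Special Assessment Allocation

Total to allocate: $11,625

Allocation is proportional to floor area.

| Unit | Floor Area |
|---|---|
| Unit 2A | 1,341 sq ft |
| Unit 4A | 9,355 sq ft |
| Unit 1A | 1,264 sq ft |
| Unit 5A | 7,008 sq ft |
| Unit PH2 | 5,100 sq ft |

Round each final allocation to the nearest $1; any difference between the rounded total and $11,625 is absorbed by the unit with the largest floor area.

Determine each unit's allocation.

Sum of floor area: 24,068.
Raw shares: Unit 2A 1,341/24,068 × $11,625 = 647.71; Unit 4A 9,355/24,068 × $11,625 = 4,518.53; Unit 1A 1,264/24,068 × $11,625 = 610.52; Unit 5A 7,008/24,068 × $11,625 = 3,384.91; Unit PH2 5,100/24,068 × $11,625 = 2,463.33.
Rounded to nearest $1: Unit 2A $648; Unit 4A $4,519; Unit 1A $611; Unit 5A $3,385; Unit PH2 $2,463. Sum = $11,626.
Difference $11,625 − $11,626 = −$1 applied to largest floor area (Unit 4A): Unit 4A becomes $4,518.

Unit 2A: $648; Unit 4A: $4,518; Unit 1A: $611; Unit 5A: $3,385; Unit PH2: $2,463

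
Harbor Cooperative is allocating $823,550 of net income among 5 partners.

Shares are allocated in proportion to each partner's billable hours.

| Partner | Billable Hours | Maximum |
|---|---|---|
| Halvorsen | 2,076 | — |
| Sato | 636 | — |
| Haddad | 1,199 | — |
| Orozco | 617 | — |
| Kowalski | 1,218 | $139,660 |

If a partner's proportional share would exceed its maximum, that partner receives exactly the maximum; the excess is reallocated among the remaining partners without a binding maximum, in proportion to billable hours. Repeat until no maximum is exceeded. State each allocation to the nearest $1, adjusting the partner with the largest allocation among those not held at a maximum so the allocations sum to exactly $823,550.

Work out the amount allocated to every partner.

Halvorsen: $313,550 | Sato: $96,059 | Haddad: $181,092 | Orozco: $93,189 | Kowalski: $139,660

Sum of billable hours: 5,746.
Proportional shares (ignoring caps): Halvorsen 297,544.34; Sato 91,155.20; Haddad 171,847.62; Orozco 88,432.01; Kowalski 174,570.81.
Held at cap: Kowalski ($139,660); balance $683,890 reallocated over remaining billable hours 4,528.
Shares after redistribution: Halvorsen 313,550.27 → $313,550; Sato 96,058.75 → $96,059; Haddad 181,091.90 → $181,092; Orozco 93,189.07 → $93,189.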